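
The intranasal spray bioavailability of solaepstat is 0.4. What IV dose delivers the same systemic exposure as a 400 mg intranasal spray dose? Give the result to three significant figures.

Systemic exposure from an extravascular dose = F × D_ev, so the equivalent IV dose is F × D_ev.
D_iv = F × D_ev = 0.4 × 400 = 160 mg

D_iv = 160 mg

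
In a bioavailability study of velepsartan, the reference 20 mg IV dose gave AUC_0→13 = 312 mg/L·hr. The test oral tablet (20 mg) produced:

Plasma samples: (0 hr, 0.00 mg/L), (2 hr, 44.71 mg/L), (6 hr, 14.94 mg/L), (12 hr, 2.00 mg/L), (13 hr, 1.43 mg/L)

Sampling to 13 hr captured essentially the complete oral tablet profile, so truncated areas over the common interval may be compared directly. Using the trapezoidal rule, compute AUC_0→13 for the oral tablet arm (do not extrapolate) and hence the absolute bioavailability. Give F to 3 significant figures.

F = 0.694

Trapezoidal AUC_0→13 (oral tablet):
  [0→2]: (0.00+44.71)/2 × 2 = 44.71
  [2→6]: (44.71+14.94)/2 × 4 = 119.3
  [6→12]: (14.94+2.00)/2 × 6 = 50.82
  [12→13]: (2.00+1.43)/2 × 1 = 1.715
  Sum = 216.545 mg/L·hr
F = (AUC_ev/D_ev)/(AUC_iv/D_iv) = (216.545/20)/(312/20) = 10.82725/15.6 = 0.6941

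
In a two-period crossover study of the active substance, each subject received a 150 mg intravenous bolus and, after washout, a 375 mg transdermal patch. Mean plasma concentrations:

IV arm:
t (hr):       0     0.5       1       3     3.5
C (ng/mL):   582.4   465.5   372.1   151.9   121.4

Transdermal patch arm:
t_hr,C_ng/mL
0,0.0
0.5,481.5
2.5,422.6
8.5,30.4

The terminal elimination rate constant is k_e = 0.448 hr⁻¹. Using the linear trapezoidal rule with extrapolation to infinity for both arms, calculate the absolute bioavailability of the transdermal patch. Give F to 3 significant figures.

F = 0.735

Trapezoidal AUC_0→3.5 (IV):
  [0→0.5]: (582.4+465.5)/2 × 0.5 = 261.975
  [0.5→1]: (465.5+372.1)/2 × 0.5 = 209.4
  [1→3]: (372.1+151.9)/2 × 2 = 524.0
  [3→3.5]: (151.9+121.4)/2 × 0.5 = 68.325
  Sum = 1063.7 ng/mL·hr
IV tail: 121.4/0.448 = 270.982; AUC_iv,0→∞ = 1063.7 + 270.982 = 1334.682 ng/mL·hr
Trapezoidal AUC_0→8.5 (transdermal patch):
  [0→0.5]: (0.0+481.5)/2 × 0.5 = 120.375
  [0.5→2.5]: (481.5+422.6)/2 × 2 = 904.1
  [2.5→8.5]: (422.6+30.4)/2 × 6 = 1359.0
  Sum = 2383.475 ng/mL·hr
transdermal patch tail: 30.4/0.448 = 67.857; AUC_ev,0→∞ = 2383.475 + 67.857 = 2451.332 ng/mL·hr
F = (AUC_ev/D_ev)/(AUC_iv/D_iv) = (2451.332/375)/(1334.682/150) = 6.53689/8.89788 = 0.7347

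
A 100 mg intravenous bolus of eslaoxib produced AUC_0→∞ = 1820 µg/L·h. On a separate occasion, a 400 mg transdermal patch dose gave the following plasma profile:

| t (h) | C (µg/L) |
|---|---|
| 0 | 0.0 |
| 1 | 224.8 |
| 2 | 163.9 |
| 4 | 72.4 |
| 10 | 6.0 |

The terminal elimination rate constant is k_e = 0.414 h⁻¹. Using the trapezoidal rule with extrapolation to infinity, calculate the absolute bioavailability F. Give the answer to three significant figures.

Trapezoidal AUC_0→10 (transdermal patch):
  [0→1]: (0.0+224.8)/2 × 1 = 112.4
  [1→2]: (224.8+163.9)/2 × 1 = 194.35
  [2→4]: (163.9+72.4)/2 × 2 = 236.3
  [4→10]: (72.4+6.0)/2 × 6 = 235.2
  Sum = 778.25 µg/L·h
Tail: C_last/k_e = 6.0/0.414 = 14.493
AUC_0→∞ (transdermal patch) = 778.25 + 14.493 = 792.743 µg/L·h
F = (AUC_ev/D_ev)/(AUC_iv/D_iv) = (792.743/400)/(1820/100) = 1.9818575/18.2 = 0.1089

F = 0.109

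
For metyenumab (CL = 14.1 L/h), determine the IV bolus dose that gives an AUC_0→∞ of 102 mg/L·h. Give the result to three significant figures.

Dose = 1440 mg

Dose_iv = CL × AUC_0→∞
     = 14.1 × 102 = 1438.2 mg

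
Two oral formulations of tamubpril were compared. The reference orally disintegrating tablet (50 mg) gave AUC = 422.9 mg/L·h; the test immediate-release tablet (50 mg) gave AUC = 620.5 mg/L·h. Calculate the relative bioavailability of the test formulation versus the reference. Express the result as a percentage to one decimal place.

F_rel = (AUC_test/D_test) / (AUC_ref/D_ref)
      = (620.5/50) / (422.9/50)
      = 12.41 / 8.458 = 1.4672 = 146.72%

F_rel = 146.7%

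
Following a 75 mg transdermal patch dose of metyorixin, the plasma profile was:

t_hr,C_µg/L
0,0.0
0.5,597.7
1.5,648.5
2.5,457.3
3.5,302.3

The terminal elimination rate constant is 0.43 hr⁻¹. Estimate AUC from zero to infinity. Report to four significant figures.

Trapezoidal AUC_0→3.5:
  [0→0.5]: (0.0+597.7)/2 × 0.5 = 149.425
  [0.5→1.5]: (597.7+648.5)/2 × 1 = 623.1
  [1.5→2.5]: (648.5+457.3)/2 × 1 = 552.9
  [2.5→3.5]: (457.3+302.3)/2 × 1 = 379.8
  Sum = 1705.225 µg/L·hr
Extrapolated tail: C_last / k_e = 302.3 / 0.43 = 703.023
AUC_0→∞ = 1705.225 + 703.023 = 2408.248 µg/L·hr

AUC = 2408 µg/L·hr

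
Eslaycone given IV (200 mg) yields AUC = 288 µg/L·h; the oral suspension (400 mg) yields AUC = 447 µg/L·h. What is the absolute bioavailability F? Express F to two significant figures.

F = (AUC_ev / D_ev) / (AUC_iv / D_iv)
  = (447/400) / (288/200)
  = 1.1175 / 1.44 = 0.7760

F = 0.78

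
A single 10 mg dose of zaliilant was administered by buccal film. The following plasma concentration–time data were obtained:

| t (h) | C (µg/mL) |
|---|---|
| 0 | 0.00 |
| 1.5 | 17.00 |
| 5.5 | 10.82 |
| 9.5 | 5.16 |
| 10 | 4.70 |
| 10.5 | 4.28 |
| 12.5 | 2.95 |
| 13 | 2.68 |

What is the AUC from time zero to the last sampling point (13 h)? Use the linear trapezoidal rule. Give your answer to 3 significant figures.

AUC = 114 µg/mL·h

Trapezoidal AUC_0→13:
  [0→1.5]: (0.00+17.00)/2 × 1.5 = 12.75
  [1.5→5.5]: (17.00+10.82)/2 × 4 = 55.64
  [5.5→9.5]: (10.82+5.16)/2 × 4 = 31.96
  [9.5→10]: (5.16+4.70)/2 × 0.5 = 2.465
  [10→10.5]: (4.70+4.28)/2 × 0.5 = 2.245
  [10.5→12.5]: (4.28+2.95)/2 × 2 = 7.23
  [12.5→13]: (2.95+2.68)/2 × 0.5 = 1.4075
  Sum = 113.6975 µg/mL·h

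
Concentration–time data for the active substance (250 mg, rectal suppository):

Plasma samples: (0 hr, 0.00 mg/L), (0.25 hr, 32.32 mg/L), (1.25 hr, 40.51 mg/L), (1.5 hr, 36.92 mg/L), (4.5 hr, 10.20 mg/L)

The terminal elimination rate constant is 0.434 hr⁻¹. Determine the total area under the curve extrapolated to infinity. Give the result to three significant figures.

AUC = 144 mg/L·hr

Trapezoidal AUC_0→4.5:
  [0→0.25]: (0.00+32.32)/2 × 0.25 = 4.04
  [0.25→1.25]: (32.32+40.51)/2 × 1 = 36.415
  [1.25→1.5]: (40.51+36.92)/2 × 0.25 = 9.67875
  [1.5→4.5]: (36.92+10.20)/2 × 3 = 70.68
  Sum = 120.81375 mg/L·hr
Extrapolated tail: C_last / k_e = 10.20 / 0.434 = 23.502
AUC_0→∞ = 120.81375 + 23.502 = 144.31575 mg/L·hr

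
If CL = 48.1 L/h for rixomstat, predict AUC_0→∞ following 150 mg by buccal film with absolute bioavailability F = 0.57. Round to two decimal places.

AUC_0→∞ = F × Dose / CL
        = 0.57 × 150 / 48.1 = 1.77755 mg/L·h

AUC = 1.78 mg/L·h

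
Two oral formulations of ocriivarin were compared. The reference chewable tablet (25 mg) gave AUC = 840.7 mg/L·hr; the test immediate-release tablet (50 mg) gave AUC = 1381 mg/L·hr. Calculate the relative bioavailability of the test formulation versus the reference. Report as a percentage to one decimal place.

F_rel = 82.1%

F_rel = (AUC_test/D_test) / (AUC_ref/D_ref)
      = (1381/50) / (840.7/25)
      = 27.62 / 33.628 = 0.8213 = 82.13%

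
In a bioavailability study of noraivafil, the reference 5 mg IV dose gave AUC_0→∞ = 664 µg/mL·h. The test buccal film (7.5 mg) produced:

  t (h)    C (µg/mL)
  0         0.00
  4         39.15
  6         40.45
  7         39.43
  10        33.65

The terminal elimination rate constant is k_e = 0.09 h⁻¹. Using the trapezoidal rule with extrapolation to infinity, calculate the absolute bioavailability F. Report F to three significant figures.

F = 0.684

Trapezoidal AUC_0→10 (buccal film):
  [0→4]: (0.00+39.15)/2 × 4 = 78.3
  [4→6]: (39.15+40.45)/2 × 2 = 79.6
  [6→7]: (40.45+39.43)/2 × 1 = 39.94
  [7→10]: (39.43+33.65)/2 × 3 = 109.62
  Sum = 307.46 µg/mL·h
Tail: C_last/k_e = 33.65/0.09 = 373.889
AUC_0→∞ (buccal film) = 307.46 + 373.889 = 681.349 µg/mL·h
F = (AUC_ev/D_ev)/(AUC_iv/D_iv) = (681.349/7.5)/(664/5) = 90.8465/132.8 = 0.6841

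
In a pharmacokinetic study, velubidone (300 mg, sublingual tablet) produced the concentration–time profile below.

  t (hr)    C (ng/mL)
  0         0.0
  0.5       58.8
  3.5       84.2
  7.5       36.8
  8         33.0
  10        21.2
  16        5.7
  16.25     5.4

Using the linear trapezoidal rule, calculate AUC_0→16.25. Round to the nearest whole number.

Trapezoidal AUC_0→16.25:
  [0→0.5]: (0.0+58.8)/2 × 0.5 = 14.7
  [0.5→3.5]: (58.8+84.2)/2 × 3 = 214.5
  [3.5→7.5]: (84.2+36.8)/2 × 4 = 242.0
  [7.5→8]: (36.8+33.0)/2 × 0.5 = 17.45
  [8→10]: (33.0+21.2)/2 × 2 = 54.2
  [10→16]: (21.2+5.7)/2 × 6 = 80.7
  [16→16.25]: (5.7+5.4)/2 × 0.25 = 1.3875
  Sum = 624.9375 ng/mL·hr

AUC = 625 ng/mL·hr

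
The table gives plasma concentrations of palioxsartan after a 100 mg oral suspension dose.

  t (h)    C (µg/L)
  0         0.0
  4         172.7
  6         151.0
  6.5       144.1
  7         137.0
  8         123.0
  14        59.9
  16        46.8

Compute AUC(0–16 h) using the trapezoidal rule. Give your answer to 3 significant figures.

Trapezoidal AUC_0→16:
  [0→4]: (0.0+172.7)/2 × 4 = 345.4
  [4→6]: (172.7+151.0)/2 × 2 = 323.7
  [6→6.5]: (151.0+144.1)/2 × 0.5 = 73.775
  [6.5→7]: (144.1+137.0)/2 × 0.5 = 70.275
  [7→8]: (137.0+123.0)/2 × 1 = 130.0
  [8→14]: (123.0+59.9)/2 × 6 = 548.7
  [14→16]: (59.9+46.8)/2 × 2 = 106.7
  Sum = 1598.55 µg/L·h

AUC = 1600 µg/L·h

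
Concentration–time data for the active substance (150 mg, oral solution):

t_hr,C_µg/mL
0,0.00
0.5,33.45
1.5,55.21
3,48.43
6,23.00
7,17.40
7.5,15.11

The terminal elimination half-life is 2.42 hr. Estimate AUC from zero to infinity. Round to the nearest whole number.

Trapezoidal AUC_0→7.5:
  [0→0.5]: (0.00+33.45)/2 × 0.5 = 8.3625
  [0.5→1.5]: (33.45+55.21)/2 × 1 = 44.33
  [1.5→3]: (55.21+48.43)/2 × 1.5 = 77.73
  [3→6]: (48.43+23.00)/2 × 3 = 107.145
  [6→7]: (23.00+17.40)/2 × 1 = 20.2
  [7→7.5]: (17.40+15.11)/2 × 0.5 = 8.1275
  Sum = 265.895 µg/mL·hr
k_e = ln2 / t½ = 0.693147 / 2.42 = 0.2864 hr^-1
Extrapolated tail: C_last / k_e = 15.11 / 0.2864 = 52.758
AUC_0→∞ = 265.895 + 52.758 = 318.653 µg/mL·hr

AUC = 319 µg/mL·hr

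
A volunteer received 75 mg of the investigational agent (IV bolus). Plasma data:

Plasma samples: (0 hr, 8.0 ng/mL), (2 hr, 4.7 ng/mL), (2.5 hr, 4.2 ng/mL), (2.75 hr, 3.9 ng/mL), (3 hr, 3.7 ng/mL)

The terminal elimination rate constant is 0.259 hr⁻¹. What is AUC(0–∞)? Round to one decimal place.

AUC = 31.2 ng/mL·hr

Trapezoidal AUC_0→3:
  [0→2]: (8.0+4.7)/2 × 2 = 12.7
  [2→2.5]: (4.7+4.2)/2 × 0.5 = 2.225
  [2.5→2.75]: (4.2+3.9)/2 × 0.25 = 1.0125
  [2.75→3]: (3.9+3.7)/2 × 0.25 = 0.95
  Sum = 16.8875 ng/mL·hr
Extrapolated tail: C_last / k_e = 3.7 / 0.259 = 14.286
AUC_0→∞ = 16.8875 + 14.286 = 31.1735 ng/mL·hr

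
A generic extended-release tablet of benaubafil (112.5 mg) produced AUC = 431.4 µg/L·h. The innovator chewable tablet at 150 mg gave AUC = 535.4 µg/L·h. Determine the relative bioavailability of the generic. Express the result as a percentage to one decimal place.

F_rel = 107.4%

F_rel = (AUC_test/D_test) / (AUC_ref/D_ref)
      = (431.4/112.5) / (535.4/150)
      = 3.83467 / 3.56933 = 1.0743 = 107.43%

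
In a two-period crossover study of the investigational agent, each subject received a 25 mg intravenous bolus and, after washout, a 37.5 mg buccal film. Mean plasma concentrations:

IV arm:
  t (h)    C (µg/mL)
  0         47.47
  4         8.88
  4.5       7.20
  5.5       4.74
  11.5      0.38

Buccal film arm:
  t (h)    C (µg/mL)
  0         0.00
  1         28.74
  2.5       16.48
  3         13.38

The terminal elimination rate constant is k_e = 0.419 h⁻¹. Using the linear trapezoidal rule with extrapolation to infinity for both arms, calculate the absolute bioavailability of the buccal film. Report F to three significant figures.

Trapezoidal AUC_0→11.5 (IV):
  [0→4]: (47.47+8.88)/2 × 4 = 112.7
  [4→4.5]: (8.88+7.20)/2 × 0.5 = 4.02
  [4.5→5.5]: (7.20+4.74)/2 × 1 = 5.97
  [5.5→11.5]: (4.74+0.38)/2 × 6 = 15.36
  Sum = 138.05 µg/mL·h
IV tail: 0.38/0.419 = 0.907; AUC_iv,0→∞ = 138.05 + 0.907 = 138.957 µg/mL·h
Trapezoidal AUC_0→3 (buccal film):
  [0→1]: (0.00+28.74)/2 × 1 = 14.37
  [1→2.5]: (28.74+16.48)/2 × 1.5 = 33.915
  [2.5→3]: (16.48+13.38)/2 × 0.5 = 7.465
  Sum = 55.75 µg/mL·h
buccal film tail: 13.38/0.419 = 31.933; AUC_ev,0→∞ = 55.75 + 31.933 = 87.683 µg/mL·h
F = (AUC_ev/D_ev)/(AUC_iv/D_iv) = (87.683/37.5)/(138.957/25) = 2.33821/5.55828 = 0.4207

F = 0.421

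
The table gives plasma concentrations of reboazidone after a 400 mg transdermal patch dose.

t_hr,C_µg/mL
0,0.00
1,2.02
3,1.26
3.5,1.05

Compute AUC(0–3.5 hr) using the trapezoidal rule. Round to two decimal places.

Trapezoidal AUC_0→3.5:
  [0→1]: (0.00+2.02)/2 × 1 = 1.01
  [1→3]: (2.02+1.26)/2 × 2 = 3.28
  [3→3.5]: (1.26+1.05)/2 × 0.5 = 0.5775
  Sum = 4.8675 µg/mL·hr

AUC = 4.87 µg/mL·hr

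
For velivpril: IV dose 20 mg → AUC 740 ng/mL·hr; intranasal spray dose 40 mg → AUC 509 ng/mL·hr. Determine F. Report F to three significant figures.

F = 0.344

F = (AUC_ev / D_ev) / (AUC_iv / D_iv)
  = (509/40) / (740/20)
  = 12.725 / 37 = 0.3439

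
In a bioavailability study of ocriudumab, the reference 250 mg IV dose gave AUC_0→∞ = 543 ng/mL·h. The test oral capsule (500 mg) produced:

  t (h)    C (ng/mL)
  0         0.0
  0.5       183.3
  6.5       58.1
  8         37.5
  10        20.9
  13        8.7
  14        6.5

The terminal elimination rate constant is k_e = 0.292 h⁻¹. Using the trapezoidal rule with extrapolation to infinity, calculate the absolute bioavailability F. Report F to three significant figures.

F = 0.897

Trapezoidal AUC_0→14 (oral capsule):
  [0→0.5]: (0.0+183.3)/2 × 0.5 = 45.825
  [0.5→6.5]: (183.3+58.1)/2 × 6 = 724.2
  [6.5→8]: (58.1+37.5)/2 × 1.5 = 71.7
  [8→10]: (37.5+20.9)/2 × 2 = 58.4
  [10→13]: (20.9+8.7)/2 × 3 = 44.4
  [13→14]: (8.7+6.5)/2 × 1 = 7.6
  Sum = 952.125 ng/mL·h
Tail: C_last/k_e = 6.5/0.292 = 22.260
AUC_0→∞ (oral capsule) = 952.125 + 22.260 = 974.385 ng/mL·h
F = (AUC_ev/D_ev)/(AUC_iv/D_iv) = (974.385/500)/(543/250) = 1.94877/2.172 = 0.8972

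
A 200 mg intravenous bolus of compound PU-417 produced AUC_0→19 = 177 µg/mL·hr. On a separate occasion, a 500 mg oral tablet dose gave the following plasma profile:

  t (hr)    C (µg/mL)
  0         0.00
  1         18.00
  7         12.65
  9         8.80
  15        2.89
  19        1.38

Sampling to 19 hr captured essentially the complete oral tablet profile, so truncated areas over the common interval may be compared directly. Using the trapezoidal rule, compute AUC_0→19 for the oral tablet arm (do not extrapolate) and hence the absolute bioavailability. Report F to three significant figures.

Trapezoidal AUC_0→19 (oral tablet):
  [0→1]: (0.00+18.00)/2 × 1 = 9.0
  [1→7]: (18.00+12.65)/2 × 6 = 91.95
  [7→9]: (12.65+8.80)/2 × 2 = 21.45
  [9→15]: (8.80+2.89)/2 × 6 = 35.07
  [15→19]: (2.89+1.38)/2 × 4 = 8.54
  Sum = 166.01 µg/mL·hr
F = (AUC_ev/D_ev)/(AUC_iv/D_iv) = (166.01/500)/(177/200) = 0.33202/0.885 = 0.3752

F = 0.375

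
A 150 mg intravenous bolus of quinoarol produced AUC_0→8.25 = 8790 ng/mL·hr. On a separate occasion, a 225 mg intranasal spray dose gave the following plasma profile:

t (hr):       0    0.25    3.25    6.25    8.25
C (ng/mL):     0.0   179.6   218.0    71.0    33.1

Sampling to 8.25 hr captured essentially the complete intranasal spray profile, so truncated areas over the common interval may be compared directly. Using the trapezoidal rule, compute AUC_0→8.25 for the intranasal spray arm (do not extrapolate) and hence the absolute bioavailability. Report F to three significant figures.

Trapezoidal AUC_0→8.25 (intranasal spray):
  [0→0.25]: (0.0+179.6)/2 × 0.25 = 22.45
  [0.25→3.25]: (179.6+218.0)/2 × 3 = 596.4
  [3.25→6.25]: (218.0+71.0)/2 × 3 = 433.5
  [6.25→8.25]: (71.0+33.1)/2 × 2 = 104.1
  Sum = 1156.45 ng/mL·hr
F = (AUC_ev/D_ev)/(AUC_iv/D_iv) = (1156.45/225)/(8790/150) = 5.13978/58.6 = 0.0877

F = 0.0877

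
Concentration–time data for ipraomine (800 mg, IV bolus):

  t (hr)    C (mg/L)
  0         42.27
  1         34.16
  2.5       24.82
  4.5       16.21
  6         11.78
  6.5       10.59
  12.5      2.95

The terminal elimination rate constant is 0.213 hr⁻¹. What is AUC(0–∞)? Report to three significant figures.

Trapezoidal AUC_0→12.5:
  [0→1]: (42.27+34.16)/2 × 1 = 38.215
  [1→2.5]: (34.16+24.82)/2 × 1.5 = 44.235
  [2.5→4.5]: (24.82+16.21)/2 × 2 = 41.03
  [4.5→6]: (16.21+11.78)/2 × 1.5 = 20.9925
  [6→6.5]: (11.78+10.59)/2 × 0.5 = 5.5925
  [6.5→12.5]: (10.59+2.95)/2 × 6 = 40.62
  Sum = 190.685 mg/L·hr
Extrapolated tail: C_last / k_e = 2.95 / 0.213 = 13.850
AUC_0→∞ = 190.685 + 13.850 = 204.535 mg/L·hr

AUC = 205 mg/L·hr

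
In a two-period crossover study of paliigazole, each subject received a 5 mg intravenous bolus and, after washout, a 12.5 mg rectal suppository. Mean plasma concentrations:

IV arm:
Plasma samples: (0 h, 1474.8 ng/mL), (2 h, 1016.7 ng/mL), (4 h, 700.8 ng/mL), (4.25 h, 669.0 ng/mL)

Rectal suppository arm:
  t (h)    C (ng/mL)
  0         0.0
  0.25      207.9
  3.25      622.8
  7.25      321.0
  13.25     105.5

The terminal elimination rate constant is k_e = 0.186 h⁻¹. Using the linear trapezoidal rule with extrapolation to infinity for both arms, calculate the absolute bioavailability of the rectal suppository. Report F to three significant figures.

Trapezoidal AUC_0→4.25 (IV):
  [0→2]: (1474.8+1016.7)/2 × 2 = 2491.5
  [2→4]: (1016.7+700.8)/2 × 2 = 1717.5
  [4→4.25]: (700.8+669.0)/2 × 0.25 = 171.225
  Sum = 4380.225 ng/mL·h
IV tail: 669.0/0.186 = 3596.774; AUC_iv,0→∞ = 4380.225 + 3596.774 = 7976.999 ng/mL·h
Trapezoidal AUC_0→13.25 (rectal suppository):
  [0→0.25]: (0.0+207.9)/2 × 0.25 = 25.9875
  [0.25→3.25]: (207.9+622.8)/2 × 3 = 1246.05
  [3.25→7.25]: (622.8+321.0)/2 × 4 = 1887.6
  [7.25→13.25]: (321.0+105.5)/2 × 6 = 1279.5
  Sum = 4439.1375 ng/mL·h
rectal suppository tail: 105.5/0.186 = 567.204; AUC_ev,0→∞ = 4439.1375 + 567.204 = 5006.3415 ng/mL·h
F = (AUC_ev/D_ev)/(AUC_iv/D_iv) = (5006.3415/12.5)/(7976.999/5) = 400.50732/1595.3998 = 0.2510

F = 0.251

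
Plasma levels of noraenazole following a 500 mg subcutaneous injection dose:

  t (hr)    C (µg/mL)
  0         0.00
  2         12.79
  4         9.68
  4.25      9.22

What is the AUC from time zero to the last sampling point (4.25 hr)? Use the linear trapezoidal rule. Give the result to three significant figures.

AUC = 37.6 µg/mL·hr

Trapezoidal AUC_0→4.25:
  [0→2]: (0.00+12.79)/2 × 2 = 12.79
  [2→4]: (12.79+9.68)/2 × 2 = 22.47
  [4→4.25]: (9.68+9.22)/2 × 0.25 = 2.3625
  Sum = 37.6225 µg/mL·hr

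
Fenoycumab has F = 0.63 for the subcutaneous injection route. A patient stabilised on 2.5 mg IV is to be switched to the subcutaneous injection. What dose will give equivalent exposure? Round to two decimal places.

D_subcutaneous = 3.97 mg

For equal systemic exposure: F × D_ev = D_iv
D_ev = D_iv / F = 2.5 / 0.63 = 3.96825 mg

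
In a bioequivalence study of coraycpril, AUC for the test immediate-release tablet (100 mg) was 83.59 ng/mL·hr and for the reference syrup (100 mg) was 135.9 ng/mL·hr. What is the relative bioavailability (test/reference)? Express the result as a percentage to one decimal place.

F_rel = 61.5%

F_rel = (AUC_test/D_test) / (AUC_ref/D_ref)
      = (83.59/100) / (135.9/100)
      = 0.8359 / 1.359 = 0.6151 = 61.51%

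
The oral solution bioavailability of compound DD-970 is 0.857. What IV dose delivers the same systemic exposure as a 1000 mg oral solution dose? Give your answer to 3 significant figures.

D_iv = 857 mg

Systemic exposure from an extravascular dose = F × D_ev, so the equivalent IV dose is F × D_ev.
D_iv = F × D_ev = 0.857 × 1000 = 857 mg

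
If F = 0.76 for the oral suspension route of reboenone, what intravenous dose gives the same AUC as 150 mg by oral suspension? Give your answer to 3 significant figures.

D_iv = 114 mg

Systemic exposure from an extravascular dose = F × D_ev, so the equivalent IV dose is F × D_ev.
D_iv = F × D_ev = 0.76 × 150 = 114 mg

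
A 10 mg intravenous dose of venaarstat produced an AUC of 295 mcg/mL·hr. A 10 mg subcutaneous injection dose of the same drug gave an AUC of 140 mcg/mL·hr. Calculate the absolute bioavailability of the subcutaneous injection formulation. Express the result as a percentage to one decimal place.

F = (AUC_ev / D_ev) / (AUC_iv / D_iv)
  = (140/10) / (295/10)
  = 14 / 29.5 = 0.4746
  = 47.46%

F = 47.5%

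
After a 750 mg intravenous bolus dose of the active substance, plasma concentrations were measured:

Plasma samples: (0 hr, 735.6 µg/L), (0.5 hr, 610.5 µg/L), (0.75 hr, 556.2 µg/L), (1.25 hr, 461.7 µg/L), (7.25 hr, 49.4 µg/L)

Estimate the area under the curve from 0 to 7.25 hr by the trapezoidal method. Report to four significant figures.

AUC = 2270 µg/L·hr

Trapezoidal AUC_0→7.25:
  [0→0.5]: (735.6+610.5)/2 × 0.5 = 336.525
  [0.5→0.75]: (610.5+556.2)/2 × 0.25 = 145.8375
  [0.75→1.25]: (556.2+461.7)/2 × 0.5 = 254.475
  [1.25→7.25]: (461.7+49.4)/2 × 6 = 1533.3
  Sum = 2270.1375 µg/L·hr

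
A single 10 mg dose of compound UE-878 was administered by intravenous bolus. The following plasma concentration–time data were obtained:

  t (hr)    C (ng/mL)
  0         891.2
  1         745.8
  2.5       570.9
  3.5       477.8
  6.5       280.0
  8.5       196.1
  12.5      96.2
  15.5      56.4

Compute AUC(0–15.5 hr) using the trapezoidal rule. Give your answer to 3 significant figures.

Trapezoidal AUC_0→15.5:
  [0→1]: (891.2+745.8)/2 × 1 = 818.5
  [1→2.5]: (745.8+570.9)/2 × 1.5 = 987.525
  [2.5→3.5]: (570.9+477.8)/2 × 1 = 524.35
  [3.5→6.5]: (477.8+280.0)/2 × 3 = 1136.7
  [6.5→8.5]: (280.0+196.1)/2 × 2 = 476.1
  [8.5→12.5]: (196.1+96.2)/2 × 4 = 584.6
  [12.5→15.5]: (96.2+56.4)/2 × 3 = 228.9
  Sum = 4756.675 ng/mL·hr

AUC = 4760 ng/mL·hr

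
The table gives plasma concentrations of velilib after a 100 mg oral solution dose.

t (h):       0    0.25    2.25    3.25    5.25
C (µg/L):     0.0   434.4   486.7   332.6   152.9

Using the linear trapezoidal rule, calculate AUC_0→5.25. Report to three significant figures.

Trapezoidal AUC_0→5.25:
  [0→0.25]: (0.0+434.4)/2 × 0.25 = 54.3
  [0.25→2.25]: (434.4+486.7)/2 × 2 = 921.1
  [2.25→3.25]: (486.7+332.6)/2 × 1 = 409.65
  [3.25→5.25]: (332.6+152.9)/2 × 2 = 485.5
  Sum = 1870.55 µg/L·h

AUC = 1870 µg/L·h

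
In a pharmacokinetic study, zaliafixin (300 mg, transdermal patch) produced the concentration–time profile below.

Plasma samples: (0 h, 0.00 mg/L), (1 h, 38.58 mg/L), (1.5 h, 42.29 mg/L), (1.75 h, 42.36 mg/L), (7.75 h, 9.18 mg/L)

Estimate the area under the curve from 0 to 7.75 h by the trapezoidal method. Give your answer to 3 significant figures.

Trapezoidal AUC_0→7.75:
  [0→1]: (0.00+38.58)/2 × 1 = 19.29
  [1→1.5]: (38.58+42.29)/2 × 0.5 = 20.2175
  [1.5→1.75]: (42.29+42.36)/2 × 0.25 = 10.58125
  [1.75→7.75]: (42.36+9.18)/2 × 6 = 154.62
  Sum = 204.70875 mg/L·h

AUC = 205 mg/L·h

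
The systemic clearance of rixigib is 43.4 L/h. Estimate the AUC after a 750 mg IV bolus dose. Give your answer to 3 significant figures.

AUC_0→∞ = Dose_iv / CL
        = 750 / 43.4 = 17.2811 mg/L·h

AUC = 17.3 mg/L·h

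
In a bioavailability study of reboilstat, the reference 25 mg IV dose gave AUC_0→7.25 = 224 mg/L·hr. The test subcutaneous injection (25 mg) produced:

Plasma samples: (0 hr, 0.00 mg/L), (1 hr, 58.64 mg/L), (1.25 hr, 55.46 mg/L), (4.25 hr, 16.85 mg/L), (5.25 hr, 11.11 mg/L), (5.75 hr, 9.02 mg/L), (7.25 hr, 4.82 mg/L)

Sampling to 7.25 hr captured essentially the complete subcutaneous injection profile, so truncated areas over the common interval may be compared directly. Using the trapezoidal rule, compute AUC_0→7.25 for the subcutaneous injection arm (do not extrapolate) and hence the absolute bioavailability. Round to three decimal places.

Trapezoidal AUC_0→7.25 (subcutaneous injection):
  [0→1]: (0.00+58.64)/2 × 1 = 29.32
  [1→1.25]: (58.64+55.46)/2 × 0.25 = 14.2625
  [1.25→4.25]: (55.46+16.85)/2 × 3 = 108.465
  [4.25→5.25]: (16.85+11.11)/2 × 1 = 13.98
  [5.25→5.75]: (11.11+9.02)/2 × 0.5 = 5.0325
  [5.75→7.25]: (9.02+4.82)/2 × 1.5 = 10.38
  Sum = 181.44 mg/L·hr
F = (AUC_ev/D_ev)/(AUC_iv/D_iv) = (181.44/25)/(224/25) = 7.2576/8.96 = 0.8100

F = 0.810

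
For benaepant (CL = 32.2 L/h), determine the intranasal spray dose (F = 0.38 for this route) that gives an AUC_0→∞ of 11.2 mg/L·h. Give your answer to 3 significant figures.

Dose = 949 mg

Dose = CL × AUC_0→∞ / F
     = 32.2 × 11.2 / 0.38 = 949.053 mg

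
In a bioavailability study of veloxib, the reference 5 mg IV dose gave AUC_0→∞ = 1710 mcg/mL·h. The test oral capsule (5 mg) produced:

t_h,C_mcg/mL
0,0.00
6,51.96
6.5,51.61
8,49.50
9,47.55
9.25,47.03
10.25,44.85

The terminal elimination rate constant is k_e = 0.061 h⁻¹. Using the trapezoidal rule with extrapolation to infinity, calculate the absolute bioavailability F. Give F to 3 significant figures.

F = 0.643

Trapezoidal AUC_0→10.25 (oral capsule):
  [0→6]: (0.00+51.96)/2 × 6 = 155.88
  [6→6.5]: (51.96+51.61)/2 × 0.5 = 25.8925
  [6.5→8]: (51.61+49.50)/2 × 1.5 = 75.8325
  [8→9]: (49.50+47.55)/2 × 1 = 48.525
  [9→9.25]: (47.55+47.03)/2 × 0.25 = 11.8225
  [9.25→10.25]: (47.03+44.85)/2 × 1 = 45.94
  Sum = 363.8925 mcg/mL·h
Tail: C_last/k_e = 44.85/0.061 = 735.246
AUC_0→∞ (oral capsule) = 363.8925 + 735.246 = 1099.1385 mcg/mL·h
F = (AUC_ev/D_ev)/(AUC_iv/D_iv) = (1099.1385/5)/(1710/5) = 219.8277/342 = 0.6428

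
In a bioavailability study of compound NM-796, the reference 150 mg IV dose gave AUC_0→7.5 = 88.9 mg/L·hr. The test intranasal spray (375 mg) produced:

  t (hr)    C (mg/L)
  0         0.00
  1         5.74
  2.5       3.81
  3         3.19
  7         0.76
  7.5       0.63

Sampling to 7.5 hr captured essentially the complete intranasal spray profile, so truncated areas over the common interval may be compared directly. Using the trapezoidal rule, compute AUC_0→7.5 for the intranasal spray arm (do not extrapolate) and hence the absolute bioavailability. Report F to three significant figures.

F = 0.0901

Trapezoidal AUC_0→7.5 (intranasal spray):
  [0→1]: (0.00+5.74)/2 × 1 = 2.87
  [1→2.5]: (5.74+3.81)/2 × 1.5 = 7.1625
  [2.5→3]: (3.81+3.19)/2 × 0.5 = 1.75
  [3→7]: (3.19+0.76)/2 × 4 = 7.9
  [7→7.5]: (0.76+0.63)/2 × 0.5 = 0.3475
  Sum = 20.03 mg/L·hr
F = (AUC_ev/D_ev)/(AUC_iv/D_iv) = (20.03/375)/(88.9/150) = 0.0534133/0.592667 = 0.0901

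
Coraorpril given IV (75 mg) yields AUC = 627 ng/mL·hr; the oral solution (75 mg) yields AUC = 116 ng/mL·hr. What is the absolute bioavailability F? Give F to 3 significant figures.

F = (AUC_ev / D_ev) / (AUC_iv / D_iv)
  = (116/75) / (627/75)
  = 1.54667 / 8.36 = 0.1850

F = 0.185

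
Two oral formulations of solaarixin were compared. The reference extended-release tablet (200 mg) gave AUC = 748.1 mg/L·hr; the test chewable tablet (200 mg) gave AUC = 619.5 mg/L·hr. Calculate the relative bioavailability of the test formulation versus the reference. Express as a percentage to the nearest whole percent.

F_rel = (AUC_test/D_test) / (AUC_ref/D_ref)
      = (619.5/200) / (748.1/200)
      = 3.0975 / 3.7405 = 0.8281 = 82.81%

F_rel = 83%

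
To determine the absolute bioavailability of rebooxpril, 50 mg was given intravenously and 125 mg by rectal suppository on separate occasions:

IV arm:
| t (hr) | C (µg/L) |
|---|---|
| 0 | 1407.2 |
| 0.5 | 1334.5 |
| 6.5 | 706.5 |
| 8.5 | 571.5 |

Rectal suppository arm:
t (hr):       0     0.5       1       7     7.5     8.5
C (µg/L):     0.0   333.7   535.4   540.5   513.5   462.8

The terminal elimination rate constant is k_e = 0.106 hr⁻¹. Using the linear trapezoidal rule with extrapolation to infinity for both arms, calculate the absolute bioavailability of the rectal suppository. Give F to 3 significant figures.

F = 0.257

Trapezoidal AUC_0→8.5 (IV):
  [0→0.5]: (1407.2+1334.5)/2 × 0.5 = 685.425
  [0.5→6.5]: (1334.5+706.5)/2 × 6 = 6123.0
  [6.5→8.5]: (706.5+571.5)/2 × 2 = 1278.0
  Sum = 8086.425 µg/L·hr
IV tail: 571.5/0.106 = 5391.509; AUC_iv,0→∞ = 8086.425 + 5391.509 = 13477.934 µg/L·hr
Trapezoidal AUC_0→8.5 (rectal suppository):
  [0→0.5]: (0.0+333.7)/2 × 0.5 = 83.425
  [0.5→1]: (333.7+535.4)/2 × 0.5 = 217.275
  [1→7]: (535.4+540.5)/2 × 6 = 3227.7
  [7→7.5]: (540.5+513.5)/2 × 0.5 = 263.5
  [7.5→8.5]: (513.5+462.8)/2 × 1 = 488.15
  Sum = 4280.05 µg/L·hr
rectal suppository tail: 462.8/0.106 = 4366.038; AUC_ev,0→∞ = 4280.05 + 4366.038 = 8646.088 µg/L·hr
F = (AUC_ev/D_ev)/(AUC_iv/D_iv) = (8646.088/125)/(13477.934/50) = 69.168704/269.55868 = 0.2566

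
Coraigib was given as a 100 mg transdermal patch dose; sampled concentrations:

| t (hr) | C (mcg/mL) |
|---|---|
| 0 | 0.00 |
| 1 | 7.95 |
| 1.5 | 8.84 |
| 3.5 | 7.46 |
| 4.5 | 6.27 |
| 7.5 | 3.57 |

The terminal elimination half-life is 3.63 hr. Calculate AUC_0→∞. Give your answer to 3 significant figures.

Trapezoidal AUC_0→7.5:
  [0→1]: (0.00+7.95)/2 × 1 = 3.975
  [1→1.5]: (7.95+8.84)/2 × 0.5 = 4.1975
  [1.5→3.5]: (8.84+7.46)/2 × 2 = 16.3
  [3.5→4.5]: (7.46+6.27)/2 × 1 = 6.865
  [4.5→7.5]: (6.27+3.57)/2 × 3 = 14.76
  Sum = 46.0975 mcg/mL·hr
k_e = ln2 / t½ = 0.693147 / 3.63 = 0.1909 hr^-1
Extrapolated tail: C_last / k_e = 3.57 / 0.1909 = 18.701
AUC_0→∞ = 46.0975 + 18.701 = 64.7985 mcg/mL·hr

AUC = 64.8 mcg/mL·hr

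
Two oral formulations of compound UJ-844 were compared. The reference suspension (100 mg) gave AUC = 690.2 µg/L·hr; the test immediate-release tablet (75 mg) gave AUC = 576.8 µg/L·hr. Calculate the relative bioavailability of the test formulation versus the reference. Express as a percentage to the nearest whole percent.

F_rel = (AUC_test/D_test) / (AUC_ref/D_ref)
      = (576.8/75) / (690.2/100)
      = 7.69067 / 6.902 = 1.1143 = 111.43%

F_rel = 111%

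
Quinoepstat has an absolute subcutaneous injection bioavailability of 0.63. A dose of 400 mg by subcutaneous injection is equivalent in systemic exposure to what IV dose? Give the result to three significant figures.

Systemic exposure from an extravascular dose = F × D_ev, so the equivalent IV dose is F × D_ev.
D_iv = F × D_ev = 0.63 × 400 = 252 mg

D_iv = 252 mg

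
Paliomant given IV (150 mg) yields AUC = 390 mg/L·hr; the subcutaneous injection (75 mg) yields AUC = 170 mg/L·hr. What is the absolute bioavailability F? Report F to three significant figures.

F = 0.872

F = (AUC_ev / D_ev) / (AUC_iv / D_iv)
  = (170/75) / (390/150)
  = 2.26667 / 2.6 = 0.8718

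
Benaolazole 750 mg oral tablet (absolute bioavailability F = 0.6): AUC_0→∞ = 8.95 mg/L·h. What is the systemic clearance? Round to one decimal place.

CL = 50.3 L/h

CL = F × Dose / AUC_0→∞
   = 0.6 × 750 / 8.95 = 50.2793 L/h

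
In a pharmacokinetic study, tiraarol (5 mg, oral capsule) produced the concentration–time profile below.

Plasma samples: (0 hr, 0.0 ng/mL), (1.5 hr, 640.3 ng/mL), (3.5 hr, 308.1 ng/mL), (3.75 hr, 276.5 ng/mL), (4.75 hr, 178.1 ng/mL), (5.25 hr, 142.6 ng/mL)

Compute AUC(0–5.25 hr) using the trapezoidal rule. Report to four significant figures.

Trapezoidal AUC_0→5.25:
  [0→1.5]: (0.0+640.3)/2 × 1.5 = 480.225
  [1.5→3.5]: (640.3+308.1)/2 × 2 = 948.4
  [3.5→3.75]: (308.1+276.5)/2 × 0.25 = 73.075
  [3.75→4.75]: (276.5+178.1)/2 × 1 = 227.3
  [4.75→5.25]: (178.1+142.6)/2 × 0.5 = 80.175
  Sum = 1809.175 ng/mL·hr

AUC = 1809 ng/mL·hr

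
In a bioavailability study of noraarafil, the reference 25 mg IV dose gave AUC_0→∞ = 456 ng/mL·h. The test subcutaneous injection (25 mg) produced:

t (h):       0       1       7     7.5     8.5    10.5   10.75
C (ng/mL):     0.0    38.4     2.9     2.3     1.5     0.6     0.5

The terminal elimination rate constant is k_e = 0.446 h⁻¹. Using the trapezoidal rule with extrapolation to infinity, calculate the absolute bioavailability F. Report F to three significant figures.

Trapezoidal AUC_0→10.75 (subcutaneous injection):
  [0→1]: (0.0+38.4)/2 × 1 = 19.2
  [1→7]: (38.4+2.9)/2 × 6 = 123.9
  [7→7.5]: (2.9+2.3)/2 × 0.5 = 1.3
  [7.5→8.5]: (2.3+1.5)/2 × 1 = 1.9
  [8.5→10.5]: (1.5+0.6)/2 × 2 = 2.1
  [10.5→10.75]: (0.6+0.5)/2 × 0.25 = 0.1375
  Sum = 148.5375 ng/mL·h
Tail: C_last/k_e = 0.5/0.446 = 1.121
AUC_0→∞ (subcutaneous injection) = 148.5375 + 1.121 = 149.6585 ng/mL·h
F = (AUC_ev/D_ev)/(AUC_iv/D_iv) = (149.6585/25)/(456/25) = 5.98634/18.24 = 0.3282

F = 0.328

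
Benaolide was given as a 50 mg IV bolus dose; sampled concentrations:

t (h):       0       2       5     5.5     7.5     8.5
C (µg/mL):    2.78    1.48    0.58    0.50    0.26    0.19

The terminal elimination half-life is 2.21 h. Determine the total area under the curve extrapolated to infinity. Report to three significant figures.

Trapezoidal AUC_0→8.5:
  [0→2]: (2.78+1.48)/2 × 2 = 4.26
  [2→5]: (1.48+0.58)/2 × 3 = 3.09
  [5→5.5]: (0.58+0.50)/2 × 0.5 = 0.27
  [5.5→7.5]: (0.50+0.26)/2 × 2 = 0.76
  [7.5→8.5]: (0.26+0.19)/2 × 1 = 0.225
  Sum = 8.605 µg/mL·h
k_e = ln2 / t½ = 0.693147 / 2.21 = 0.3136 h^-1
Extrapolated tail: C_last / k_e = 0.19 / 0.3136 = 0.606
AUC_0→∞ = 8.605 + 0.606 = 9.211 µg/mL·h

AUC = 9.21 µg/mL·h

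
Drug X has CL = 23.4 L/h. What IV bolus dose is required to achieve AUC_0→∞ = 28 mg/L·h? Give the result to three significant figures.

Dose = 655 mg

Dose_iv = CL × AUC_0→∞
     = 23.4 × 28 = 655.2 mg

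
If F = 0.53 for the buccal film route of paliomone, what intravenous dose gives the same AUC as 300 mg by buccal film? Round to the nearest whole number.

D_iv = 159 mg

Systemic exposure from an extravascular dose = F × D_ev, so the equivalent IV dose is F × D_ev.
D_iv = F × D_ev = 0.53 × 300 = 159 mg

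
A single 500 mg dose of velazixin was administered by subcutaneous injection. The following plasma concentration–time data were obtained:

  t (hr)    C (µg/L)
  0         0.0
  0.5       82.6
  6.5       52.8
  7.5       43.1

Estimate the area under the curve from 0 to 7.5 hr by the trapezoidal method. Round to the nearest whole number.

AUC = 475 µg/L·hr

Trapezoidal AUC_0→7.5:
  [0→0.5]: (0.0+82.6)/2 × 0.5 = 20.65
  [0.5→6.5]: (82.6+52.8)/2 × 6 = 406.2
  [6.5→7.5]: (52.8+43.1)/2 × 1 = 47.95
  Sum = 474.8 µg/L·hr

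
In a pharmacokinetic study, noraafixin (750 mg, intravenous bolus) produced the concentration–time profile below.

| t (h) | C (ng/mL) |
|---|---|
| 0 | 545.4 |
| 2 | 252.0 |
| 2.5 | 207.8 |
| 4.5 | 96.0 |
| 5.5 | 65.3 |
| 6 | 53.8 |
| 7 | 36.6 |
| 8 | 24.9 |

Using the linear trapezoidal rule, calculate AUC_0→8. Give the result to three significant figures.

AUC = 1400 ng/mL·h

Trapezoidal AUC_0→8:
  [0→2]: (545.4+252.0)/2 × 2 = 797.4
  [2→2.5]: (252.0+207.8)/2 × 0.5 = 114.95
  [2.5→4.5]: (207.8+96.0)/2 × 2 = 303.8
  [4.5→5.5]: (96.0+65.3)/2 × 1 = 80.65
  [5.5→6]: (65.3+53.8)/2 × 0.5 = 29.775
  [6→7]: (53.8+36.6)/2 × 1 = 45.2
  [7→8]: (36.6+24.9)/2 × 1 = 30.75
  Sum = 1402.525 ng/mL·h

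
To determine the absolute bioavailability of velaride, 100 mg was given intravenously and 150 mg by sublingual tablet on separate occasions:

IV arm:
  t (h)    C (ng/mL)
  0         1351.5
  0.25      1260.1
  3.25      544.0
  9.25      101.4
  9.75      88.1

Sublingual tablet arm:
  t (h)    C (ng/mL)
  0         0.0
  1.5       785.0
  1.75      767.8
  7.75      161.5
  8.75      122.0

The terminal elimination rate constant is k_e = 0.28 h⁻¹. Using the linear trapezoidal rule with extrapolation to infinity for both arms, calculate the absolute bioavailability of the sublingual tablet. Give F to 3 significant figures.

Trapezoidal AUC_0→9.75 (IV):
  [0→0.25]: (1351.5+1260.1)/2 × 0.25 = 326.45
  [0.25→3.25]: (1260.1+544.0)/2 × 3 = 2706.15
  [3.25→9.25]: (544.0+101.4)/2 × 6 = 1936.2
  [9.25→9.75]: (101.4+88.1)/2 × 0.5 = 47.375
  Sum = 5016.175 ng/mL·h
IV tail: 88.1/0.28 = 314.643; AUC_iv,0→∞ = 5016.175 + 314.643 = 5330.818 ng/mL·h
Trapezoidal AUC_0→8.75 (sublingual tablet):
  [0→1.5]: (0.0+785.0)/2 × 1.5 = 588.75
  [1.5→1.75]: (785.0+767.8)/2 × 0.25 = 194.1
  [1.75→7.75]: (767.8+161.5)/2 × 6 = 2787.9
  [7.75→8.75]: (161.5+122.0)/2 × 1 = 141.75
  Sum = 3712.5 ng/mL·h
sublingual tablet tail: 122.0/0.28 = 435.714; AUC_ev,0→∞ = 3712.5 + 435.714 = 4148.214 ng/mL·h
F = (AUC_ev/D_ev)/(AUC_iv/D_iv) = (4148.214/150)/(5330.818/100) = 27.65476/53.30818 = 0.5188

F = 0.519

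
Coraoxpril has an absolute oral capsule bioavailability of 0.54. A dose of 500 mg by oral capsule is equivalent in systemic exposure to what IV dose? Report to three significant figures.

D_iv = 270 mg

Systemic exposure from an extravascular dose = F × D_ev, so the equivalent IV dose is F × D_ev.
D_iv = F × D_ev = 0.54 × 500 = 270 mg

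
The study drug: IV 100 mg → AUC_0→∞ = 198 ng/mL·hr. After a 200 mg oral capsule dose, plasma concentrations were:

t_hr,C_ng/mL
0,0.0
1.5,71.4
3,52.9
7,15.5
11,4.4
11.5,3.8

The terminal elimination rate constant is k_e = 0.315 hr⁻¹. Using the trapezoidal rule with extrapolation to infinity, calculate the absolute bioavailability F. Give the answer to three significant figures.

F = 0.852

Trapezoidal AUC_0→11.5 (oral capsule):
  [0→1.5]: (0.0+71.4)/2 × 1.5 = 53.55
  [1.5→3]: (71.4+52.9)/2 × 1.5 = 93.225
  [3→7]: (52.9+15.5)/2 × 4 = 136.8
  [7→11]: (15.5+4.4)/2 × 4 = 39.8
  [11→11.5]: (4.4+3.8)/2 × 0.5 = 2.05
  Sum = 325.425 ng/mL·hr
Tail: C_last/k_e = 3.8/0.315 = 12.063
AUC_0→∞ (oral capsule) = 325.425 + 12.063 = 337.488 ng/mL·hr
F = (AUC_ev/D_ev)/(AUC_iv/D_iv) = (337.488/200)/(198/100) = 1.68744/1.98 = 0.8522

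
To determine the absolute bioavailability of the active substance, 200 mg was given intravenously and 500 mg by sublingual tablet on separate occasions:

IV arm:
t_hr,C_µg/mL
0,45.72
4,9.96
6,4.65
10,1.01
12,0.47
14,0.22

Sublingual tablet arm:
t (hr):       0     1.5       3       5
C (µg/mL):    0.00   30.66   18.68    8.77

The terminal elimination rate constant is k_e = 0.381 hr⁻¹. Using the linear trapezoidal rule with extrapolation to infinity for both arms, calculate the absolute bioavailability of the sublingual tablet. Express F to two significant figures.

F = 0.32

Trapezoidal AUC_0→14 (IV):
  [0→4]: (45.72+9.96)/2 × 4 = 111.36
  [4→6]: (9.96+4.65)/2 × 2 = 14.61
  [6→10]: (4.65+1.01)/2 × 4 = 11.32
  [10→12]: (1.01+0.47)/2 × 2 = 1.48
  [12→14]: (0.47+0.22)/2 × 2 = 0.69
  Sum = 139.46 µg/mL·hr
IV tail: 0.22/0.381 = 0.577; AUC_iv,0→∞ = 139.46 + 0.577 = 140.037 µg/mL·hr
Trapezoidal AUC_0→5 (sublingual tablet):
  [0→1.5]: (0.00+30.66)/2 × 1.5 = 22.995
  [1.5→3]: (30.66+18.68)/2 × 1.5 = 37.005
  [3→5]: (18.68+8.77)/2 × 2 = 27.45
  Sum = 87.45 µg/mL·hr
sublingual tablet tail: 8.77/0.381 = 23.018; AUC_ev,0→∞ = 87.45 + 23.018 = 110.468 µg/mL·hr
F = (AUC_ev/D_ev)/(AUC_iv/D_iv) = (110.468/500)/(140.037/200) = 0.220936/0.700185 = 0.3155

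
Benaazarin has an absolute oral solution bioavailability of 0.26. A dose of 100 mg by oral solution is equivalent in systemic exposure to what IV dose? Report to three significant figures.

D_iv = 26.0 mg

Systemic exposure from an extravascular dose = F × D_ev, so the equivalent IV dose is F × D_ev.
D_iv = F × D_ev = 0.26 × 100 = 26 mg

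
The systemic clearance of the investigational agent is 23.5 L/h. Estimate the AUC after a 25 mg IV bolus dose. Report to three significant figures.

AUC = 1.06 mg/L·h

AUC_0→∞ = Dose_iv / CL
        = 25 / 23.5 = 1.06383 mg/L·h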